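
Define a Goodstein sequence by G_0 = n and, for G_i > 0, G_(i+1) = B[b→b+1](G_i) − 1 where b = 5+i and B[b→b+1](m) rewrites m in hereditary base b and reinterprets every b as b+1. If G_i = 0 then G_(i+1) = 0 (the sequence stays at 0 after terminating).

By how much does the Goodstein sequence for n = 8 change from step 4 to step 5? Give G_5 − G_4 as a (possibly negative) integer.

-1

[0] 8 ≡ 5 + 3 (base 5). Lift 6: 9. −1: 8.
[1] 8 ≡ 6 + 2 (base 6). Lift 7: 9. −1: 8.
[2] 8 ≡ 7 + 1 (base 7). Lift 8: 9. −1: 8.
[3] 8 ≡ 8 (base 8). Lift 9: 9. −1: 8.
[4] 8 ≡ 8 (base 9). Lift 10: 8. −1: 7.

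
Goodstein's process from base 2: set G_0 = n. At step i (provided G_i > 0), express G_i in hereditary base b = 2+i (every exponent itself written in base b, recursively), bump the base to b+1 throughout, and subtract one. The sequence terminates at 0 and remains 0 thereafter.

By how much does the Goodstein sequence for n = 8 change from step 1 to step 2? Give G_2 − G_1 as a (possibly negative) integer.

473

8 —HB2→ 2^(2 + 1) —bump→ 3^(3 + 1) = 81 —(−1)→ 80
80 —HB3→ 2·3^3 + 2·3^2 + 2·3 + 2 —bump→ 2·4^4 + 2·4^2 + 2·4 + 2 = 554 —(−1)→ 553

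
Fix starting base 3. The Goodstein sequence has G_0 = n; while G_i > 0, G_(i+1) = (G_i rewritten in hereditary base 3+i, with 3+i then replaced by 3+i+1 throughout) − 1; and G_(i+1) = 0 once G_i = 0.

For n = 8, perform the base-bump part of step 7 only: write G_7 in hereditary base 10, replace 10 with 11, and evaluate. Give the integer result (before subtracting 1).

(0) 8|_3 = 2·3 + 2 ↦ 2·4 + 2|_4 = 10 ⇒ 9
(1) 9|_4 = 2·4 + 1 ↦ 2·5 + 1|_5 = 11 ⇒ 10
(2) 10|_5 = 2·5 ↦ 2·6|_6 = 12 ⇒ 11
(3) 11|_6 = 6 + 5 ↦ 7 + 5|_7 = 12 ⇒ 11
(4) 11|_7 = 7 + 4 ↦ 8 + 4|_8 = 12 ⇒ 11
(5) 11|_8 = 8 + 3 ↦ 9 + 3|_9 = 12 ⇒ 11
(6) 11|_9 = 9 + 2 ↦ 10 + 2|_10 = 12 ⇒ 11
(7) 11|_10 = 10 + 1 ↦ 11 + 1|_11 = 12 ⇒ 11

12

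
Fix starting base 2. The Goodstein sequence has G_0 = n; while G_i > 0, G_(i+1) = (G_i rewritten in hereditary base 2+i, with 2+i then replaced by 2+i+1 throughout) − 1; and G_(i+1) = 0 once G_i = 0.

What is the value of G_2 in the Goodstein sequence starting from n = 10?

[0] 10 ≡ 2^(2 + 1) + 2 (base 2). Lift 3: 84. −1: 83.
[1] 83 ≡ 3^(3 + 1) + 2 (base 3). Lift 4: 1026. −1: 1025.
[2] 1025 ≡ 4^(4 + 1) + 1 (base 4). Lift 5: 15626. −1: 15625.

1025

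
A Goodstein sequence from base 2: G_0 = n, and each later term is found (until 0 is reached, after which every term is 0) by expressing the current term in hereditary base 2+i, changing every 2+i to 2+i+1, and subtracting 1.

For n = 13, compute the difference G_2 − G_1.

1171

base 2: 13 = 2^(2 + 1) + 2^2 + 1; at 3: 3^(3 + 1) + 3^3 + 1 = 109; next = 108
base 3: 108 = 3^(3 + 1) + 3^3; at 4: 4^(4 + 1) + 4^4 = 1280; next = 1279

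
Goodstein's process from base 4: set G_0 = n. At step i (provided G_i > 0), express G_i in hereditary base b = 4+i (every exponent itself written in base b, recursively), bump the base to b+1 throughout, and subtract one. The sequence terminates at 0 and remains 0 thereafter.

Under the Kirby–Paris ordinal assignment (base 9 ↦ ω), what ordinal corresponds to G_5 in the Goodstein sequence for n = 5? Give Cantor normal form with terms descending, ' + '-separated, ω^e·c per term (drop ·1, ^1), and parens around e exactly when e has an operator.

base 4: 5 = 4 + 1; at 5: 5 + 1 = 6; next = 5
base 5: 5 = 5; at 6: 6 = 6; next = 5
base 6: 5 = 5; at 7: 5 = 5; next = 4
base 7: 4 = 4; at 8: 4 = 4; next = 3
base 8: 3 = 3; at 9: 3 = 3; next = 2
base 9: 2 = 2; at 10: 2 = 2; next = 1

2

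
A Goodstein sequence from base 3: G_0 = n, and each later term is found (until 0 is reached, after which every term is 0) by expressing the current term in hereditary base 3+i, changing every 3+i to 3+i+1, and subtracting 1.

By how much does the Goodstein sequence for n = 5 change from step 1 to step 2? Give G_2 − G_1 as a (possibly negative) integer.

(0) 5|_3 = 3 + 2 ↦ 4 + 2|_4 = 6 ⇒ 5
(1) 5|_4 = 4 + 1 ↦ 5 + 1|_5 = 6 ⇒ 5

0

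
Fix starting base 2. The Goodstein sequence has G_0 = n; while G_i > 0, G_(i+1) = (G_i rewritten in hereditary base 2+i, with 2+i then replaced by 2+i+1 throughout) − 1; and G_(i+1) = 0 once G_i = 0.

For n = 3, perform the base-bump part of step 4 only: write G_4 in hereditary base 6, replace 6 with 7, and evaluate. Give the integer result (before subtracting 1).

i=0: 3 = 2 + 1 (b=2); 2→3: 3 + 1 = 4; 4−1 = 3
i=1: 3 = 3 (b=3); 3→4: 4 = 4; 4−1 = 3
i=2: 3 = 3 (b=4); 4→5: 3 = 3; 3−1 = 2
i=3: 2 = 2 (b=5); 5→6: 2 = 2; 2−1 = 1
i=4: 1 = 1 (b=6); 6→7: 1 = 1; 1−1 = 0

1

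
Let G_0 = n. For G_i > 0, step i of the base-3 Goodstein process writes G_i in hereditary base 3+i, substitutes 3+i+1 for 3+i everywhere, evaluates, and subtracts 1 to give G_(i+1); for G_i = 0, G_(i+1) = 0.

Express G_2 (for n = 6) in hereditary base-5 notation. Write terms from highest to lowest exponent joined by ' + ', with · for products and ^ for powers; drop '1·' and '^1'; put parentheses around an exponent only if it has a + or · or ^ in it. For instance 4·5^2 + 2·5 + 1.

5 + 2

[0] 6 ≡ 2·3 (base 3). Lift 4: 8. −1: 7.
[1] 7 ≡ 4 + 3 (base 4). Lift 5: 8. −1: 7.
[2] 7 ≡ 5 + 2 (base 5). Lift 6: 8. −1: 7.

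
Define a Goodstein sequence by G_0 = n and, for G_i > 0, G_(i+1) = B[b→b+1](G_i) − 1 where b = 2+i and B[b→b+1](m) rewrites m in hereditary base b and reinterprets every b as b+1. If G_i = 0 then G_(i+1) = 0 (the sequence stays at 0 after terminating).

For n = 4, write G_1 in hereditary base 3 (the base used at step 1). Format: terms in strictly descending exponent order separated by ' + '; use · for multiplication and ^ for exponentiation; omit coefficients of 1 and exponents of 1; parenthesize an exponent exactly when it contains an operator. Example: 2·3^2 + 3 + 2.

(0) 4|_2 = 2^2 ↦ 3^3|_3 = 27 ⇒ 26
(1) 26|_3 = 2·3^2 + 2·3 + 2 ↦ 2·4^2 + 2·4 + 2|_4 = 42 ⇒ 41

2·3^2 + 2·3 + 2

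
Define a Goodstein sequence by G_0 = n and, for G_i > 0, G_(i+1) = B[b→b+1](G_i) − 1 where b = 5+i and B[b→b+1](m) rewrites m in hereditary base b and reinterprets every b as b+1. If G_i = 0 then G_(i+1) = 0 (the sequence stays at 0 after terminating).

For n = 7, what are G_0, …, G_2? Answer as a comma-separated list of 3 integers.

7, 7, 7

step 0: 7 = 5 + 2; sub 6 for 5: 6 + 2; = 8; G_1 = 8−1 = 7
step 1: 7 = 6 + 1; sub 7 for 6: 7 + 1; = 8; G_2 = 8−1 = 7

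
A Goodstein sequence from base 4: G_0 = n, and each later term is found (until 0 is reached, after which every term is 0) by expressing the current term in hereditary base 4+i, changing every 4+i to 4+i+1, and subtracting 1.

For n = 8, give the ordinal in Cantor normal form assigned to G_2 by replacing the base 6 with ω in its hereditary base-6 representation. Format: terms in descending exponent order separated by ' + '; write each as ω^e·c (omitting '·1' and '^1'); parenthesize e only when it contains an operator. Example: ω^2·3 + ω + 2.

ω + 3

G_0=8  [base 4] 2·4  →[4↦5]→  2·5 = 10  −1 ⇒ G_1=9
G_1=9  [base 5] 5 + 4  →[5↦6]→  6 + 4 = 10  −1 ⇒ G_2=9
G_2=9  [base 6] 6 + 3  →[6↦7]→  7 + 3 = 10  −1 ⇒ G_3=9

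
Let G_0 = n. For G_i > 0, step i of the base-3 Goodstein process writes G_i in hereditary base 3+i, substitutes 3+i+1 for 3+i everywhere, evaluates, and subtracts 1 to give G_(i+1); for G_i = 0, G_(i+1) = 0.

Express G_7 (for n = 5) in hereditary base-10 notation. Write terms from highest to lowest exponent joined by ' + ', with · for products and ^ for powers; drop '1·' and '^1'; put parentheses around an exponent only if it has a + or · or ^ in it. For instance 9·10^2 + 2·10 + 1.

1

step 0: 5 = 3 + 2; sub 4 for 3: 4 + 2; = 6; G_1 = 6−1 = 5
step 1: 5 = 4 + 1; sub 5 for 4: 5 + 1; = 6; G_2 = 6−1 = 5
step 2: 5 = 5; sub 6 for 5: 6; = 6; G_3 = 6−1 = 5
step 3: 5 = 5; sub 7 for 6: 5; = 5; G_4 = 5−1 = 4
step 4: 4 = 4; sub 8 for 7: 4; = 4; G_5 = 4−1 = 3
step 5: 3 = 3; sub 9 for 8: 3; = 3; G_6 = 3−1 = 2
step 6: 2 = 2; sub 10 for 9: 2; = 2; G_7 = 2−1 = 1
step 7: 1 = 1; sub 11 for 10: 1; = 1; G_8 = 1−1 = 0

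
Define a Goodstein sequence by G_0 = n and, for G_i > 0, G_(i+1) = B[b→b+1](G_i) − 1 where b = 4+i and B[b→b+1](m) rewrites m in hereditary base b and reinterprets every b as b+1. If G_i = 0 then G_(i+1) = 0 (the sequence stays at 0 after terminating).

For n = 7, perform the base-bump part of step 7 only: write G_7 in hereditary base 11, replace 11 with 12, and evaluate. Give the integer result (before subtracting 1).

4

G_0=7  [base 4] 4 + 3  →[4↦5]→  5 + 3 = 8  −1 ⇒ G_1=7
G_1=7  [base 5] 5 + 2  →[5↦6]→  6 + 2 = 8  −1 ⇒ G_2=7
G_2=7  [base 6] 6 + 1  →[6↦7]→  7 + 1 = 8  −1 ⇒ G_3=7
G_3=7  [base 7] 7  →[7↦8]→  8 = 8  −1 ⇒ G_4=7
G_4=7  [base 8] 7  →[8↦9]→  7 = 7  −1 ⇒ G_5=6
G_5=6  [base 9] 6  →[9↦10]→  6 = 6  −1 ⇒ G_6=5
G_6=5  [base 10] 5  →[10↦11]→  5 = 5  −1 ⇒ G_7=4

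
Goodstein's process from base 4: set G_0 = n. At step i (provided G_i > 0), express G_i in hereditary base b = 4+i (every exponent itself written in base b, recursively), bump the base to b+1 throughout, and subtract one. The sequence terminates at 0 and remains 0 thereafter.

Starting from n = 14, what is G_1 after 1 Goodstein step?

16

G_0=14  [base 4] 3·4 + 2  →[4↦5]→  3·5 + 2 = 17  −1 ⇒ G_1=16
G_1=16  [base 5] 3·5 + 1  →[5↦6]→  3·6 + 1 = 19  −1 ⇒ G_2=18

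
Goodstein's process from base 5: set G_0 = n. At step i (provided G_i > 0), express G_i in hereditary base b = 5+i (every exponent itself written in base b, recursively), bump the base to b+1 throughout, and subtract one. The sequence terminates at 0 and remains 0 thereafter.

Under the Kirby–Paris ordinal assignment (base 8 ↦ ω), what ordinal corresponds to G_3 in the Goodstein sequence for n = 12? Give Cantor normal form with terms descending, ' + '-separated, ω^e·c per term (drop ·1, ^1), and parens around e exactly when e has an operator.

ω + 7

step 0: 12 = 2·5 + 2; sub 6 for 5: 2·6 + 2; = 14; G_1 = 14−1 = 13
step 1: 13 = 2·6 + 1; sub 7 for 6: 2·7 + 1; = 15; G_2 = 15−1 = 14
step 2: 14 = 2·7; sub 8 for 7: 2·8; = 16; G_3 = 16−1 = 15
step 3: 15 = 8 + 7; sub 9 for 8: 9 + 7; = 16; G_4 = 16−1 = 15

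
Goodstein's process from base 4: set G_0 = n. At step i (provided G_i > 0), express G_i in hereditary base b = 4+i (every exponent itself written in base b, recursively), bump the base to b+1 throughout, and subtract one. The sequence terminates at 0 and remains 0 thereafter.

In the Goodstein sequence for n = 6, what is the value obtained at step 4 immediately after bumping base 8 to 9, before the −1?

step 0: 6 = 4 + 2; sub 5 for 4: 5 + 2; = 7; G_1 = 7−1 = 6
step 1: 6 = 5 + 1; sub 6 for 5: 6 + 1; = 7; G_2 = 7−1 = 6
step 2: 6 = 6; sub 7 for 6: 7; = 7; G_3 = 7−1 = 6
step 3: 6 = 6; sub 8 for 7: 6; = 6; G_4 = 6−1 = 5
step 4: 5 = 5; sub 9 for 8: 5; = 5; G_5 = 5−1 = 4

5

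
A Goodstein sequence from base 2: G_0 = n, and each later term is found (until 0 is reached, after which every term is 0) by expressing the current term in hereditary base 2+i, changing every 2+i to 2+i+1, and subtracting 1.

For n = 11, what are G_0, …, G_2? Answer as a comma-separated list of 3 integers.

11, 84, 1027

base 2: 11 = 2^(2 + 1) + 2 + 1; at 3: 3^(3 + 1) + 3 + 1 = 85; next = 84
base 3: 84 = 3^(3 + 1) + 3; at 4: 4^(4 + 1) + 4 = 1028; next = 1027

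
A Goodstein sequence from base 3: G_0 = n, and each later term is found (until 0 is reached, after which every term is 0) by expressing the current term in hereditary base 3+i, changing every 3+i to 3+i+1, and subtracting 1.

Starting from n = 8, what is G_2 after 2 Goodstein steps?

10

step 0: 8 = 2·3 + 2; sub 4 for 3: 2·4 + 2; = 10; G_1 = 10−1 = 9
step 1: 9 = 2·4 + 1; sub 5 for 4: 2·5 + 1; = 11; G_2 = 11−1 = 10
step 2: 10 = 2·5; sub 6 for 5: 2·6; = 12; G_3 = 12−1 = 11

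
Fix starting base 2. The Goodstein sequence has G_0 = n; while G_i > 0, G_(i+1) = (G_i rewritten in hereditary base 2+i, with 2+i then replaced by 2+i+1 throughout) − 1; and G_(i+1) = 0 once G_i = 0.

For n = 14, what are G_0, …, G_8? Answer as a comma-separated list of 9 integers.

14, 110, 1281, 18750, 326591, 5862840, 134404971, 3487116548, 100000555551

i=0: 14 = 2^(2 + 1) + 2^2 + 2 (b=2); 2→3: 3^(3 + 1) + 3^3 + 3 = 111; 111−1 = 110
i=1: 110 = 3^(3 + 1) + 3^3 + 2 (b=3); 3→4: 4^(4 + 1) + 4^4 + 2 = 1282; 1282−1 = 1281
i=2: 1281 = 4^(4 + 1) + 4^4 + 1 (b=4); 4→5: 5^(5 + 1) + 5^5 + 1 = 18751; 18751−1 = 18750
i=3: 18750 = 5^(5 + 1) + 5^5 (b=5); 5→6: 6^(6 + 1) + 6^6 = 326592; 326592−1 = 326591
i=4: 326591 = 6^(6 + 1) + 5·6^5 + 5·6^4 + 5·6^3 + 5·6^2 + 5·6 + 5 (b=6); 6→7: 7^(7 + 1) + 5·7^5 + 5·7^4 + 5·7^3 + 5·7^2 + 5·7 + 5 = 5862841; 5862841−1 = 5862840
i=5: 5862840 = 7^(7 + 1) + 5·7^5 + 5·7^4 + 5·7^3 + 5·7^2 + 5·7 + 4 (b=7); 7→8: 8^(8 + 1) + 5·8^5 + 5·8^4 + 5·8^3 + 5·8^2 + 5·8 + 4 = 134404972; 134404972−1 = 134404971
i=6: 134404971 = 8^(8 + 1) + 5·8^5 + 5·8^4 + 5·8^3 + 5·8^2 + 5·8 + 3 (b=8); 8→9: 9^(9 + 1) + 5·9^5 + 5·9^4 + 5·9^3 + 5·9^2 + 5·9 + 3 = 3487116549; 3487116549−1 = 3487116548
i=7: 3487116548 = 9^(9 + 1) + 5·9^5 + 5·9^4 + 5·9^3 + 5·9^2 + 5·9 + 2 (b=9); 9→10: 10^(10 + 1) + 5·10^5 + 5·10^4 + 5·10^3 + 5·10^2 + 5·10 + 2 = 100000555552; 100000555552−1 = 100000555551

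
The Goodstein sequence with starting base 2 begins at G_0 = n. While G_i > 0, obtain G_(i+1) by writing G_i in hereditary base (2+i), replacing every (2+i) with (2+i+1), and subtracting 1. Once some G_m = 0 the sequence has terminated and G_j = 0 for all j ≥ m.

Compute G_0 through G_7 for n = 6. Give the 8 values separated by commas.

step 0: 6 = 2^2 + 2; sub 3 for 2: 3^3 + 3; = 30; G_1 = 30−1 = 29
step 1: 29 = 3^3 + 2; sub 4 for 3: 4^4 + 2; = 258; G_2 = 258−1 = 257
step 2: 257 = 4^4 + 1; sub 5 for 4: 5^5 + 1; = 3126; G_3 = 3126−1 = 3125
step 3: 3125 = 5^5; sub 6 for 5: 6^6; = 46656; G_4 = 46656−1 = 46655
step 4: 46655 = 5·6^5 + 5·6^4 + 5·6^3 + 5·6^2 + 5·6 + 5; sub 7 for 6: 5·7^5 + 5·7^4 + 5·7^3 + 5·7^2 + 5·7 + 5; = 98040; G_5 = 98040−1 = 98039
step 5: 98039 = 5·7^5 + 5·7^4 + 5·7^3 + 5·7^2 + 5·7 + 4; sub 8 for 7: 5·8^5 + 5·8^4 + 5·8^3 + 5·8^2 + 5·8 + 4; = 187244; G_6 = 187244−1 = 187243
step 6: 187243 = 5·8^5 + 5·8^4 + 5·8^3 + 5·8^2 + 5·8 + 3; sub 9 for 8: 5·9^5 + 5·9^4 + 5·9^3 + 5·9^2 + 5·9 + 3; = 332148; G_7 = 332148−1 = 332147

6, 29, 257, 3125, 46655, 98039, 187243, 332147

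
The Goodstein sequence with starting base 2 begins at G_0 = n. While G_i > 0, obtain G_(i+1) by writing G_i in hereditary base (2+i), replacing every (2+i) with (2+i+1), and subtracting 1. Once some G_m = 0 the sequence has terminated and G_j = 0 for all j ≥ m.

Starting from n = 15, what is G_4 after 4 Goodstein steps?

326593

base 2: 15 = 2^(2 + 1) + 2^2 + 2 + 1; at 3: 3^(3 + 1) + 3^3 + 3 + 1 = 112; next = 111
base 3: 111 = 3^(3 + 1) + 3^3 + 3; at 4: 4^(4 + 1) + 4^4 + 4 = 1284; next = 1283
base 4: 1283 = 4^(4 + 1) + 4^4 + 3; at 5: 5^(5 + 1) + 5^5 + 3 = 18753; next = 18752
base 5: 18752 = 5^(5 + 1) + 5^5 + 2; at 6: 6^(6 + 1) + 6^6 + 2 = 326594; next = 326593
base 6: 326593 = 6^(6 + 1) + 6^6 + 1; at 7: 7^(7 + 1) + 7^7 + 1 = 6588345; next = 6588344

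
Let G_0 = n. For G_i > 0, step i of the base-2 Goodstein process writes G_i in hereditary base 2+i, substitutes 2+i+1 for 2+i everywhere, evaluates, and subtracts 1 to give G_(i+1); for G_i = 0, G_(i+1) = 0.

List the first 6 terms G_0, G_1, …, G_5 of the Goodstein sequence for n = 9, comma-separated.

step 0: 9 = 2^(2 + 1) + 1; sub 3 for 2: 3^(3 + 1) + 1; = 82; G_1 = 82−1 = 81
step 1: 81 = 3^(3 + 1); sub 4 for 3: 4^(4 + 1); = 1024; G_2 = 1024−1 = 1023
step 2: 1023 = 3·4^4 + 3·4^3 + 3·4^2 + 3·4 + 3; sub 5 for 4: 3·5^5 + 3·5^3 + 3·5^2 + 3·5 + 3; = 9843; G_3 = 9843−1 = 9842
step 3: 9842 = 3·5^5 + 3·5^3 + 3·5^2 + 3·5 + 2; sub 6 for 5: 3·6^6 + 3·6^3 + 3·6^2 + 3·6 + 2; = 140744; G_4 = 140744−1 = 140743
step 4: 140743 = 3·6^6 + 3·6^3 + 3·6^2 + 3·6 + 1; sub 7 for 6: 3·7^7 + 3·7^3 + 3·7^2 + 3·7 + 1; = 2471827; G_5 = 2471827−1 = 2471826

9, 81, 1023, 9842, 140743, 2471826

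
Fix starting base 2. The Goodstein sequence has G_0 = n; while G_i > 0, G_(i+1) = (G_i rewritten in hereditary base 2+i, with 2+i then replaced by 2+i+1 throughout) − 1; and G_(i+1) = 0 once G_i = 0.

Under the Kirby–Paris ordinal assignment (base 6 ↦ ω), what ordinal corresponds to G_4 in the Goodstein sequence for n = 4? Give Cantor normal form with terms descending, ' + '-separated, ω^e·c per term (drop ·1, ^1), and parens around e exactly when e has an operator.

step 0: 4 = 2^2; sub 3 for 2: 3^3; = 27; G_1 = 27−1 = 26
step 1: 26 = 2·3^2 + 2·3 + 2; sub 4 for 3: 2·4^2 + 2·4 + 2; = 42; G_2 = 42−1 = 41
step 2: 41 = 2·4^2 + 2·4 + 1; sub 5 for 4: 2·5^2 + 2·5 + 1; = 61; G_3 = 61−1 = 60
step 3: 60 = 2·5^2 + 2·5; sub 6 for 5: 2·6^2 + 2·6; = 84; G_4 = 84−1 = 83
step 4: 83 = 2·6^2 + 6 + 5; sub 7 for 6: 2·7^2 + 7 + 5; = 110; G_5 = 110−1 = 109

ω^2·2 + ω + 5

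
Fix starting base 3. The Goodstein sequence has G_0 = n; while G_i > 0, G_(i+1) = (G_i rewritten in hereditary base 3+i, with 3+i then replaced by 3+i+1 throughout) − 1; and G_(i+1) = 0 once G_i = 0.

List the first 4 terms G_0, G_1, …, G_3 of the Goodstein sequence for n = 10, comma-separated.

10, 16, 24, 27

step 0: 10 = 3^2 + 1; sub 4 for 3: 4^2 + 1; = 17; G_1 = 17−1 = 16
step 1: 16 = 4^2; sub 5 for 4: 5^2; = 25; G_2 = 25−1 = 24
step 2: 24 = 4·5 + 4; sub 6 for 5: 4·6 + 4; = 28; G_3 = 28−1 = 27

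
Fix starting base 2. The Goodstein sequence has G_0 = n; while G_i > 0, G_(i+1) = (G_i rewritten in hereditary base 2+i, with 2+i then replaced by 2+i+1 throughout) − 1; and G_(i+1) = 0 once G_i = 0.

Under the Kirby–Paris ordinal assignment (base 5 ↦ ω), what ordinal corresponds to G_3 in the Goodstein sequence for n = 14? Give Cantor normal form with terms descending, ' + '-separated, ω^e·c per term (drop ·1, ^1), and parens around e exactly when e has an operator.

[0] 14 ≡ 2^(2 + 1) + 2^2 + 2 (base 2). Lift 3: 111. −1: 110.
[1] 110 ≡ 3^(3 + 1) + 3^3 + 2 (base 3). Lift 4: 1282. −1: 1281.
[2] 1281 ≡ 4^(4 + 1) + 4^4 + 1 (base 4). Lift 5: 18751. −1: 18750.

ω^(ω + 1) + ω^ω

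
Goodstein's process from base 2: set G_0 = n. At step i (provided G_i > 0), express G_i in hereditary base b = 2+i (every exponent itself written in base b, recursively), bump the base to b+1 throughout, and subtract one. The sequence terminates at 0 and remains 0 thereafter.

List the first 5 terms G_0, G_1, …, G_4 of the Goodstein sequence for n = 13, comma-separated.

G_0=13  [base 2] 2^(2 + 1) + 2^2 + 1  →[2↦3]→  3^(3 + 1) + 3^3 + 1 = 109  −1 ⇒ G_1=108
G_1=108  [base 3] 3^(3 + 1) + 3^3  →[3↦4]→  4^(4 + 1) + 4^4 = 1280  −1 ⇒ G_2=1279
G_2=1279  [base 4] 4^(4 + 1) + 3·4^3 + 3·4^2 + 3·4 + 3  →[4↦5]→  5^(5 + 1) + 3·5^3 + 3·5^2 + 3·5 + 3 = 16093  −1 ⇒ G_3=16092
G_3=16092  [base 5] 5^(5 + 1) + 3·5^3 + 3·5^2 + 3·5 + 2  →[5↦6]→  6^(6 + 1) + 3·6^3 + 3·6^2 + 3·6 + 2 = 280712  −1 ⇒ G_4=280711

13, 108, 1279, 16092, 280711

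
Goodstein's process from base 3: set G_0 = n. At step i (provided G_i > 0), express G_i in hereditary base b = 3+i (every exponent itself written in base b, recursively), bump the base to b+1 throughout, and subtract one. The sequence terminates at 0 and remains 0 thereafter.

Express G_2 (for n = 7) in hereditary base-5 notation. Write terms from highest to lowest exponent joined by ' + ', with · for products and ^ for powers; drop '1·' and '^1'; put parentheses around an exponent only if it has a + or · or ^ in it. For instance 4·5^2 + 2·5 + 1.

[0] 7 ≡ 2·3 + 1 (base 3). Lift 4: 9. −1: 8.
[1] 8 ≡ 2·4 (base 4). Lift 5: 10. −1: 9.
[2] 9 ≡ 5 + 4 (base 5). Lift 6: 10. −1: 9.

5 + 4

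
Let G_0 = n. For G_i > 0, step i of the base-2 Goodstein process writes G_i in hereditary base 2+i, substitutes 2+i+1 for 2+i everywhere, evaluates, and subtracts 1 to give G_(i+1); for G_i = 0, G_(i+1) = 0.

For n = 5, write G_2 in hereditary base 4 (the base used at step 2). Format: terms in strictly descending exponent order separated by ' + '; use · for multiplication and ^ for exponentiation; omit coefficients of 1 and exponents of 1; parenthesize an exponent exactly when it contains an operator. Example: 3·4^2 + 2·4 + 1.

3·4^3 + 3·4^2 + 3·4 + 3

G_0 = 5. HB_2(5) = 2^2 + 1. Bump = 28. G_1 = 27.
G_1 = 27. HB_3(27) = 3^3. Bump = 256. G_2 = 255.
G_2 = 255. HB_4(255) = 3·4^3 + 3·4^2 + 3·4 + 3. Bump = 468. G_3 = 467.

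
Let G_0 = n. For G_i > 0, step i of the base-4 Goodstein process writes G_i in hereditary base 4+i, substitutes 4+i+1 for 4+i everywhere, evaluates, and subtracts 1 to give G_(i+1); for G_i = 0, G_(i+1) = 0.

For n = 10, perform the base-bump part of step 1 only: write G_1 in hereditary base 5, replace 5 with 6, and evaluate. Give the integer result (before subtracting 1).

13

10 —HB4→ 2·4 + 2 —bump→ 2·5 + 2 = 12 —(−1)→ 11
11 —HB5→ 2·5 + 1 —bump→ 2·6 + 1 = 13 —(−1)→ 12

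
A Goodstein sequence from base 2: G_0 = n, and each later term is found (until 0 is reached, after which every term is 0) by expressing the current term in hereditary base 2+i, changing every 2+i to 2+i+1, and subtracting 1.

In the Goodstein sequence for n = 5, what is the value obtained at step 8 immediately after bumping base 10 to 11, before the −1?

i=0: 5 = 2^2 + 1 (b=2); 2→3: 3^3 + 1 = 28; 28−1 = 27
i=1: 27 = 3^3 (b=3); 3→4: 4^4 = 256; 256−1 = 255
i=2: 255 = 3·4^3 + 3·4^2 + 3·4 + 3 (b=4); 4→5: 3·5^3 + 3·5^2 + 3·5 + 3 = 468; 468−1 = 467
i=3: 467 = 3·5^3 + 3·5^2 + 3·5 + 2 (b=5); 5→6: 3·6^3 + 3·6^2 + 3·6 + 2 = 776; 776−1 = 775
i=4: 775 = 3·6^3 + 3·6^2 + 3·6 + 1 (b=6); 6→7: 3·7^3 + 3·7^2 + 3·7 + 1 = 1198; 1198−1 = 1197
i=5: 1197 = 3·7^3 + 3·7^2 + 3·7 (b=7); 7→8: 3·8^3 + 3·8^2 + 3·8 = 1752; 1752−1 = 1751
i=6: 1751 = 3·8^3 + 3·8^2 + 2·8 + 7 (b=8); 8→9: 3·9^3 + 3·9^2 + 2·9 + 7 = 2455; 2455−1 = 2454
i=7: 2454 = 3·9^3 + 3·9^2 + 2·9 + 6 (b=9); 9→10: 3·10^3 + 3·10^2 + 2·10 + 6 = 3326; 3326−1 = 3325

4383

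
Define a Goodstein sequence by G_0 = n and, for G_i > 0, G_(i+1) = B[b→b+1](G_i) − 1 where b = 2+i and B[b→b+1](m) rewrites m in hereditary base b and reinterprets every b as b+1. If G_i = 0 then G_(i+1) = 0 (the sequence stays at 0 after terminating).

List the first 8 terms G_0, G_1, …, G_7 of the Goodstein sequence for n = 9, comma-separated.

9, 81, 1023, 9842, 140743, 2471826, 50333399, 1162263921

i=0: 9 = 2^(2 + 1) + 1 (b=2); 2→3: 3^(3 + 1) + 1 = 82; 82−1 = 81
i=1: 81 = 3^(3 + 1) (b=3); 3→4: 4^(4 + 1) = 1024; 1024−1 = 1023
i=2: 1023 = 3·4^4 + 3·4^3 + 3·4^2 + 3·4 + 3 (b=4); 4→5: 3·5^5 + 3·5^3 + 3·5^2 + 3·5 + 3 = 9843; 9843−1 = 9842
i=3: 9842 = 3·5^5 + 3·5^3 + 3·5^2 + 3·5 + 2 (b=5); 5→6: 3·6^6 + 3·6^3 + 3·6^2 + 3·6 + 2 = 140744; 140744−1 = 140743
i=4: 140743 = 3·6^6 + 3·6^3 + 3·6^2 + 3·6 + 1 (b=6); 6→7: 3·7^7 + 3·7^3 + 3·7^2 + 3·7 + 1 = 2471827; 2471827−1 = 2471826
i=5: 2471826 = 3·7^7 + 3·7^3 + 3·7^2 + 3·7 (b=7); 7→8: 3·8^8 + 3·8^3 + 3·8^2 + 3·8 = 50333400; 50333400−1 = 50333399
i=6: 50333399 = 3·8^8 + 3·8^3 + 3·8^2 + 2·8 + 7 (b=8); 8→9: 3·9^9 + 3·9^3 + 3·9^2 + 2·9 + 7 = 1162263922; 1162263922−1 = 1162263921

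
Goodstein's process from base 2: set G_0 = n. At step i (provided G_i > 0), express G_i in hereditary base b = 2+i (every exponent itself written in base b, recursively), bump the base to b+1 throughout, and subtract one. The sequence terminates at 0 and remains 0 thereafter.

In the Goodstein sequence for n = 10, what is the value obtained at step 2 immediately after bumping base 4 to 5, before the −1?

G_0 = 10. HB_2(10) = 2^(2 + 1) + 2. Bump = 84. G_1 = 83.
G_1 = 83. HB_3(83) = 3^(3 + 1) + 2. Bump = 1026. G_2 = 1025.
G_2 = 1025. HB_4(1025) = 4^(4 + 1) + 1. Bump = 15626. G_3 = 15625.

15626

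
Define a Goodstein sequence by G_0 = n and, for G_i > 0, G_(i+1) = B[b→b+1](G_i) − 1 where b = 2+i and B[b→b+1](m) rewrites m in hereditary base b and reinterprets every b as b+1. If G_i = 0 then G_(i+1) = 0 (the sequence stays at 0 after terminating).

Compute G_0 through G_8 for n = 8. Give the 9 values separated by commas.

8 —HB2→ 2^(2 + 1) —bump→ 3^(3 + 1) = 81 —(−1)→ 80
80 —HB3→ 2·3^3 + 2·3^2 + 2·3 + 2 —bump→ 2·4^4 + 2·4^2 + 2·4 + 2 = 554 —(−1)→ 553
553 —HB4→ 2·4^4 + 2·4^2 + 2·4 + 1 —bump→ 2·5^5 + 2·5^2 + 2·5 + 1 = 6311 —(−1)→ 6310
6310 —HB5→ 2·5^5 + 2·5^2 + 2·5 —bump→ 2·6^6 + 2·6^2 + 2·6 = 93396 —(−1)→ 93395
93395 —HB6→ 2·6^6 + 2·6^2 + 6 + 5 —bump→ 2·7^7 + 2·7^2 + 7 + 5 = 1647196 —(−1)→ 1647195
1647195 —HB7→ 2·7^7 + 2·7^2 + 7 + 4 —bump→ 2·8^8 + 2·8^2 + 8 + 4 = 33554572 —(−1)→ 33554571
33554571 —HB8→ 2·8^8 + 2·8^2 + 8 + 3 —bump→ 2·9^9 + 2·9^2 + 9 + 3 = 774841152 —(−1)→ 774841151
774841151 —HB9→ 2·9^9 + 2·9^2 + 9 + 2 —bump→ 2·10^10 + 2·10^2 + 10 + 2 = 20000000212 —(−1)→ 20000000211

8, 80, 553, 6310, 93395, 1647195, 33554571, 774841151, 20000000211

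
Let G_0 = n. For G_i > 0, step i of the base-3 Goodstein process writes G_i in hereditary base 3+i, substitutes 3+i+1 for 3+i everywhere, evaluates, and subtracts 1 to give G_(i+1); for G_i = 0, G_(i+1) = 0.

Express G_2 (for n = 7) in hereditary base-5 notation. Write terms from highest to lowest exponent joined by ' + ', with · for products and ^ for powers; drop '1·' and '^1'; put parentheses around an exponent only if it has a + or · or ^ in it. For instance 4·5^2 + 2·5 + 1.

5 + 4

G_0 = 7. HB_3(7) = 2·3 + 1. Bump = 9. G_1 = 8.
G_1 = 8. HB_4(8) = 2·4. Bump = 10. G_2 = 9.
G_2 = 9. HB_5(9) = 5 + 4. Bump = 10. G_3 = 9.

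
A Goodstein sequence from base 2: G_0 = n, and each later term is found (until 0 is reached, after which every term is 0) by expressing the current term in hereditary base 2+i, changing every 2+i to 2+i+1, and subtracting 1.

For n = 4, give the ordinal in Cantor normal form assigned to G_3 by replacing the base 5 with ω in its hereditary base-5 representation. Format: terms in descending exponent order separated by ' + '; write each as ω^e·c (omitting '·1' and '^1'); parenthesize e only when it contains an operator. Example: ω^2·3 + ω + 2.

i=0: 4 = 2^2 (b=2); 2→3: 3^3 = 27; 27−1 = 26
i=1: 26 = 2·3^2 + 2·3 + 2 (b=3); 3→4: 2·4^2 + 2·4 + 2 = 42; 42−1 = 41
i=2: 41 = 2·4^2 + 2·4 + 1 (b=4); 4→5: 2·5^2 + 2·5 + 1 = 61; 61−1 = 60
i=3: 60 = 2·5^2 + 2·5 (b=5); 5→6: 2·6^2 + 2·6 = 84; 84−1 = 83

ω^2·2 + ω·2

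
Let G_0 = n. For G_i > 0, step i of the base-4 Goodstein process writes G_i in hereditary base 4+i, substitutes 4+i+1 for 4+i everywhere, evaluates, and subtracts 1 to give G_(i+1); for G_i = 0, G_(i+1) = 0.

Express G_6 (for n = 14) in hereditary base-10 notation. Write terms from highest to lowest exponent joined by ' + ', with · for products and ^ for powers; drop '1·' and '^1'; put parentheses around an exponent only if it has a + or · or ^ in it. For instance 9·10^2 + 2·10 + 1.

[0] 14 ≡ 3·4 + 2 (base 4). Lift 5: 17. −1: 16.
[1] 16 ≡ 3·5 + 1 (base 5). Lift 6: 19. −1: 18.
[2] 18 ≡ 3·6 (base 6). Lift 7: 21. −1: 20.
[3] 20 ≡ 2·7 + 6 (base 7). Lift 8: 22. −1: 21.
[4] 21 ≡ 2·8 + 5 (base 8). Lift 9: 23. −1: 22.
[5] 22 ≡ 2·9 + 4 (base 9). Lift 10: 24. −1: 23.
[6] 23 ≡ 2·10 + 3 (base 10). Lift 11: 25. −1: 24.

2·10 + 3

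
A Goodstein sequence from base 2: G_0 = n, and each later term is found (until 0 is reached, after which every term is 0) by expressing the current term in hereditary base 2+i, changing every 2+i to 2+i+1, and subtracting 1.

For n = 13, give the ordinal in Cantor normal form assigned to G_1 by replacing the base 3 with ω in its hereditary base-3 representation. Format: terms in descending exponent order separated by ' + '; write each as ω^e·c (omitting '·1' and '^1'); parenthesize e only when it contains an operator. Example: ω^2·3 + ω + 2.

base 2: 13 = 2^(2 + 1) + 2^2 + 1; at 3: 3^(3 + 1) + 3^3 + 1 = 109; next = 108
base 3: 108 = 3^(3 + 1) + 3^3; at 4: 4^(4 + 1) + 4^4 = 1280; next = 1279

ω^(ω + 1) + ω^ω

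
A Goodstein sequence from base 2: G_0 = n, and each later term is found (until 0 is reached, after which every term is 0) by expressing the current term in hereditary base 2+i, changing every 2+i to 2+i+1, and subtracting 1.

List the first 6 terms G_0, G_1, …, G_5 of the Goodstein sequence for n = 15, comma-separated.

base 2: 15 = 2^(2 + 1) + 2^2 + 2 + 1; at 3: 3^(3 + 1) + 3^3 + 3 + 1 = 112; next = 111
base 3: 111 = 3^(3 + 1) + 3^3 + 3; at 4: 4^(4 + 1) + 4^4 + 4 = 1284; next = 1283
base 4: 1283 = 4^(4 + 1) + 4^4 + 3; at 5: 5^(5 + 1) + 5^5 + 3 = 18753; next = 18752
base 5: 18752 = 5^(5 + 1) + 5^5 + 2; at 6: 6^(6 + 1) + 6^6 + 2 = 326594; next = 326593
base 6: 326593 = 6^(6 + 1) + 6^6 + 1; at 7: 7^(7 + 1) + 7^7 + 1 = 6588345; next = 6588344

15, 111, 1283, 18752, 326593, 6588344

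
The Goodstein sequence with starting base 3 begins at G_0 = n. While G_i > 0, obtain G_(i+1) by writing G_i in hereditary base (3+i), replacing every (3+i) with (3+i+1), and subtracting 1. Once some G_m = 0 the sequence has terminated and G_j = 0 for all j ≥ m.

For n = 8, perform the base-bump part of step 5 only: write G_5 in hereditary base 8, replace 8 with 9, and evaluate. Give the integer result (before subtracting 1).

12

[0] 8 ≡ 2·3 + 2 (base 3). Lift 4: 10. −1: 9.
[1] 9 ≡ 2·4 + 1 (base 4). Lift 5: 11. −1: 10.
[2] 10 ≡ 2·5 (base 5). Lift 6: 12. −1: 11.
[3] 11 ≡ 6 + 5 (base 6). Lift 7: 12. −1: 11.
[4] 11 ≡ 7 + 4 (base 7). Lift 8: 12. −1: 11.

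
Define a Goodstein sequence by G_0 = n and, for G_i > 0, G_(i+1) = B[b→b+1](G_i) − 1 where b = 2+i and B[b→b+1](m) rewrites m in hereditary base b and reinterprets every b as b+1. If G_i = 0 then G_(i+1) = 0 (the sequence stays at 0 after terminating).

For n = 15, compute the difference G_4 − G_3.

307841

[0] 15 ≡ 2^(2 + 1) + 2^2 + 2 + 1 (base 2). Lift 3: 112. −1: 111.
[1] 111 ≡ 3^(3 + 1) + 3^3 + 3 (base 3). Lift 4: 1284. −1: 1283.
[2] 1283 ≡ 4^(4 + 1) + 4^4 + 3 (base 4). Lift 5: 18753. −1: 18752.
[3] 18752 ≡ 5^(5 + 1) + 5^5 + 2 (base 5). Lift 6: 326594. −1: 326593.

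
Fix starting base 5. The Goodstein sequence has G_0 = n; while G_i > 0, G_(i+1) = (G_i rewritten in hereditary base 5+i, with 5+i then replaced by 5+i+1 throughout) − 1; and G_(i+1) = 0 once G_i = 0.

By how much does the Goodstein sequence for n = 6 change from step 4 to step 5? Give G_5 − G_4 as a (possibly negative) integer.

-1

G_0 = 6. HB_5(6) = 5 + 1. Bump = 7. G_1 = 6.
G_1 = 6. HB_6(6) = 6. Bump = 7. G_2 = 6.
G_2 = 6. HB_7(6) = 6. Bump = 6. G_3 = 5.
G_3 = 5. HB_8(5) = 5. Bump = 5. G_4 = 4.
G_4 = 4. HB_9(4) = 4. Bump = 4. G_5 = 3.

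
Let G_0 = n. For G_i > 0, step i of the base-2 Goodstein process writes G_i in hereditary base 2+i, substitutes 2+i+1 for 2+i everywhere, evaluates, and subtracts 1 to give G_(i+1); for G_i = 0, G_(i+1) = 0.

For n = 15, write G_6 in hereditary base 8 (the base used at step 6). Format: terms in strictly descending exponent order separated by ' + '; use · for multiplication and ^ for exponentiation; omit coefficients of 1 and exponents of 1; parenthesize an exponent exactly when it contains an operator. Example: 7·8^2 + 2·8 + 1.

8^(8 + 1) + 7·8^7 + 7·8^6 + 7·8^5 + 7·8^4 + 7·8^3 + 7·8^2 + 7·8 + 7

(0) 15|_2 = 2^(2 + 1) + 2^2 + 2 + 1 ↦ 3^(3 + 1) + 3^3 + 3 + 1|_3 = 112 ⇒ 111
(1) 111|_3 = 3^(3 + 1) + 3^3 + 3 ↦ 4^(4 + 1) + 4^4 + 4|_4 = 1284 ⇒ 1283
(2) 1283|_4 = 4^(4 + 1) + 4^4 + 3 ↦ 5^(5 + 1) + 5^5 + 3|_5 = 18753 ⇒ 18752
(3) 18752|_5 = 5^(5 + 1) + 5^5 + 2 ↦ 6^(6 + 1) + 6^6 + 2|_6 = 326594 ⇒ 326593
(4) 326593|_6 = 6^(6 + 1) + 6^6 + 1 ↦ 7^(7 + 1) + 7^7 + 1|_7 = 6588345 ⇒ 6588344
(5) 6588344|_7 = 7^(7 + 1) + 7^7 ↦ 8^(8 + 1) + 8^8|_8 = 150994944 ⇒ 150994943
(6) 150994943|_8 = 8^(8 + 1) + 7·8^7 + 7·8^6 + 7·8^5 + 7·8^4 + 7·8^3 + 7·8^2 + 7·8 + 7 ↦ 9^(9 + 1) + 7·9^7 + 7·9^6 + 7·9^5 + 7·9^4 + 7·9^3 + 7·9^2 + 7·9 + 7|_9 = 3524450281 ⇒ 3524450280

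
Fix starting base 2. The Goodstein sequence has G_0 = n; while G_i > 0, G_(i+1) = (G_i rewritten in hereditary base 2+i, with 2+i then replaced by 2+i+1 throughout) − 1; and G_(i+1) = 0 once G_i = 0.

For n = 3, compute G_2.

3

i=0: 3 = 2 + 1 (b=2); 2→3: 3 + 1 = 4; 4−1 = 3
i=1: 3 = 3 (b=3); 3→4: 4 = 4; 4−1 = 3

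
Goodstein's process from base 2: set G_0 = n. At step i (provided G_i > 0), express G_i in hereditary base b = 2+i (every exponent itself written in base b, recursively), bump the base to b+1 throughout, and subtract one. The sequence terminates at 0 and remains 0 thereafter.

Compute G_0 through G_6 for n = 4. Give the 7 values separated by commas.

(0) 4|_2 = 2^2 ↦ 3^3|_3 = 27 ⇒ 26
(1) 26|_3 = 2·3^2 + 2·3 + 2 ↦ 2·4^2 + 2·4 + 2|_4 = 42 ⇒ 41
(2) 41|_4 = 2·4^2 + 2·4 + 1 ↦ 2·5^2 + 2·5 + 1|_5 = 61 ⇒ 60
(3) 60|_5 = 2·5^2 + 2·5 ↦ 2·6^2 + 2·6|_6 = 84 ⇒ 83
(4) 83|_6 = 2·6^2 + 6 + 5 ↦ 2·7^2 + 7 + 5|_7 = 110 ⇒ 109
(5) 109|_7 = 2·7^2 + 7 + 4 ↦ 2·8^2 + 8 + 4|_8 = 140 ⇒ 139

4, 26, 41, 60, 83, 109, 139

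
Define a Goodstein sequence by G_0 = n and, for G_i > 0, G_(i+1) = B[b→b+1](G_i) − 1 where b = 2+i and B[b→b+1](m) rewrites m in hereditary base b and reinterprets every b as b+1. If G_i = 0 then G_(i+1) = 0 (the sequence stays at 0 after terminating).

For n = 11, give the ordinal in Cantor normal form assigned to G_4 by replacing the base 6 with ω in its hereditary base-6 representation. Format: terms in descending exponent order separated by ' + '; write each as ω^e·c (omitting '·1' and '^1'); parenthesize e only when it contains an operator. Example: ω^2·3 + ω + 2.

ω^(ω + 1) + 1

[0] 11 ≡ 2^(2 + 1) + 2 + 1 (base 2). Lift 3: 85. −1: 84.
[1] 84 ≡ 3^(3 + 1) + 3 (base 3). Lift 4: 1028. −1: 1027.
[2] 1027 ≡ 4^(4 + 1) + 3 (base 4). Lift 5: 15628. −1: 15627.
[3] 15627 ≡ 5^(5 + 1) + 2 (base 5). Lift 6: 279938. −1: 279937.
[4] 279937 ≡ 6^(6 + 1) + 1 (base 6). Lift 7: 5764802. −1: 5764801.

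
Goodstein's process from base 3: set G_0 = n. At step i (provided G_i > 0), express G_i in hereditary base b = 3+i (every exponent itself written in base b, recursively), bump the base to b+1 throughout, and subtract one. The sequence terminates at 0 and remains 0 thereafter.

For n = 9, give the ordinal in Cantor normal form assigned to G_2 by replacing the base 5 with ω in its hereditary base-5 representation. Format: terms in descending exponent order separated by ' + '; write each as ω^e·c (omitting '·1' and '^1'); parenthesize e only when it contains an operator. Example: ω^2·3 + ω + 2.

i=0: 9 = 3^2 (b=3); 3→4: 4^2 = 16; 16−1 = 15
i=1: 15 = 3·4 + 3 (b=4); 4→5: 3·5 + 3 = 18; 18−1 = 17
i=2: 17 = 3·5 + 2 (b=5); 5→6: 3·6 + 2 = 20; 20−1 = 19

ω·3 + 2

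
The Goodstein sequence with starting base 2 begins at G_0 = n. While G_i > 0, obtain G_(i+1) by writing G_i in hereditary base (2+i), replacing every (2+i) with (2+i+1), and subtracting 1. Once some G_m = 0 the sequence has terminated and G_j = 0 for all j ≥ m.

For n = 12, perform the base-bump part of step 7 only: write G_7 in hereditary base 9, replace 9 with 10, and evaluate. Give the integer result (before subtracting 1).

G_0=12  [base 2] 2^(2 + 1) + 2^2  →[2↦3]→  3^(3 + 1) + 3^3 = 108  −1 ⇒ G_1=107
G_1=107  [base 3] 3^(3 + 1) + 2·3^2 + 2·3 + 2  →[3↦4]→  4^(4 + 1) + 2·4^2 + 2·4 + 2 = 1066  −1 ⇒ G_2=1065
G_2=1065  [base 4] 4^(4 + 1) + 2·4^2 + 2·4 + 1  →[4↦5]→  5^(5 + 1) + 2·5^2 + 2·5 + 1 = 15686  −1 ⇒ G_3=15685
G_3=15685  [base 5] 5^(5 + 1) + 2·5^2 + 2·5  →[5↦6]→  6^(6 + 1) + 2·6^2 + 2·6 = 280020  −1 ⇒ G_4=280019
G_4=280019  [base 6] 6^(6 + 1) + 2·6^2 + 6 + 5  →[6↦7]→  7^(7 + 1) + 2·7^2 + 7 + 5 = 5764911  −1 ⇒ G_5=5764910
G_5=5764910  [base 7] 7^(7 + 1) + 2·7^2 + 7 + 4  →[7↦8]→  8^(8 + 1) + 2·8^2 + 8 + 4 = 134217868  −1 ⇒ G_6=134217867
G_6=134217867  [base 8] 8^(8 + 1) + 2·8^2 + 8 + 3  →[8↦9]→  9^(9 + 1) + 2·9^2 + 9 + 3 = 3486784575  −1 ⇒ G_7=3486784574

100000000212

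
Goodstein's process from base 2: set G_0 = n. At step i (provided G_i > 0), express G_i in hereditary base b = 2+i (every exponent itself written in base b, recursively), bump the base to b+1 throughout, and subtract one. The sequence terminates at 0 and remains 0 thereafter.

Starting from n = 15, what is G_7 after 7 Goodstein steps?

3524450280

15 —HB2→ 2^(2 + 1) + 2^2 + 2 + 1 —bump→ 3^(3 + 1) + 3^3 + 3 + 1 = 112 —(−1)→ 111
111 —HB3→ 3^(3 + 1) + 3^3 + 3 —bump→ 4^(4 + 1) + 4^4 + 4 = 1284 —(−1)→ 1283
1283 —HB4→ 4^(4 + 1) + 4^4 + 3 —bump→ 5^(5 + 1) + 5^5 + 3 = 18753 —(−1)→ 18752
18752 —HB5→ 5^(5 + 1) + 5^5 + 2 —bump→ 6^(6 + 1) + 6^6 + 2 = 326594 —(−1)→ 326593
326593 —HB6→ 6^(6 + 1) + 6^6 + 1 —bump→ 7^(7 + 1) + 7^7 + 1 = 6588345 —(−1)→ 6588344
6588344 —HB7→ 7^(7 + 1) + 7^7 —bump→ 8^(8 + 1) + 8^8 = 150994944 —(−1)→ 150994943
150994943 —HB8→ 8^(8 + 1) + 7·8^7 + 7·8^6 + 7·8^5 + 7·8^4 + 7·8^3 + 7·8^2 + 7·8 + 7 —bump→ 9^(9 + 1) + 7·9^7 + 7·9^6 + 7·9^5 + 7·9^4 + 7·9^3 + 7·9^2 + 7·9 + 7 = 3524450281 —(−1)→ 3524450280
3524450280 —HB9→ 9^(9 + 1) + 7·9^7 + 7·9^6 + 7·9^5 + 7·9^4 + 7·9^3 + 7·9^2 + 7·9 + 6 —bump→ 10^(10 + 1) + 7·10^7 + 7·10^6 + 7·10^5 + 7·10^4 + 7·10^3 + 7·10^2 + 7·10 + 6 = 100077777776 —(−1)→ 100077777775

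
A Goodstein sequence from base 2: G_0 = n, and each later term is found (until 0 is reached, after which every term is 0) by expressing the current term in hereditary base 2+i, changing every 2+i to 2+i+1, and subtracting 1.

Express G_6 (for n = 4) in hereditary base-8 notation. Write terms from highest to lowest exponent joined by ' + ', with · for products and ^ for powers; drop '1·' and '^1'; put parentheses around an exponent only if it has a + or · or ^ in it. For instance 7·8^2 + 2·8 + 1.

step 0: 4 = 2^2; sub 3 for 2: 3^3; = 27; G_1 = 27−1 = 26
step 1: 26 = 2·3^2 + 2·3 + 2; sub 4 for 3: 2·4^2 + 2·4 + 2; = 42; G_2 = 42−1 = 41
step 2: 41 = 2·4^2 + 2·4 + 1; sub 5 for 4: 2·5^2 + 2·5 + 1; = 61; G_3 = 61−1 = 60
step 3: 60 = 2·5^2 + 2·5; sub 6 for 5: 2·6^2 + 2·6; = 84; G_4 = 84−1 = 83
step 4: 83 = 2·6^2 + 6 + 5; sub 7 for 6: 2·7^2 + 7 + 5; = 110; G_5 = 110−1 = 109
step 5: 109 = 2·7^2 + 7 + 4; sub 8 for 7: 2·8^2 + 8 + 4; = 140; G_6 = 140−1 = 139
step 6: 139 = 2·8^2 + 8 + 3; sub 9 for 8: 2·9^2 + 9 + 3; = 174; G_7 = 174−1 = 173

2·8^2 + 8 + 3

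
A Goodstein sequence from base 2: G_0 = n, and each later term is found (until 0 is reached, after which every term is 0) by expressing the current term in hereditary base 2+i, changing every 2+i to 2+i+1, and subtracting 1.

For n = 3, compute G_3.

2

[0] 3 ≡ 2 + 1 (base 2). Lift 3: 4. −1: 3.
[1] 3 ≡ 3 (base 3). Lift 4: 4. −1: 3.
[2] 3 ≡ 3 (base 4). Lift 5: 3. −1: 2.
[3] 2 ≡ 2 (base 5). Lift 6: 2. −1: 1.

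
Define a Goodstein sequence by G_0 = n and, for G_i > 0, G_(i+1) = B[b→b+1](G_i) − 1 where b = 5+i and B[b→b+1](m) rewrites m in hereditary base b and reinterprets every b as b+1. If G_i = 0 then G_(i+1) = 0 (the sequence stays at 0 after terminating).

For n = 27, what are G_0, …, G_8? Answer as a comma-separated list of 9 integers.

27 —HB5→ 5^2 + 2 —bump→ 6^2 + 2 = 38 —(−1)→ 37
37 —HB6→ 6^2 + 1 —bump→ 7^2 + 1 = 50 —(−1)→ 49
49 —HB7→ 7^2 —bump→ 8^2 = 64 —(−1)→ 63
63 —HB8→ 7·8 + 7 —bump→ 7·9 + 7 = 70 —(−1)→ 69
69 —HB9→ 7·9 + 6 —bump→ 7·10 + 6 = 76 —(−1)→ 75
75 —HB10→ 7·10 + 5 —bump→ 7·11 + 5 = 82 —(−1)→ 81
81 —HB11→ 7·11 + 4 —bump→ 7·12 + 4 = 88 —(−1)→ 87
87 —HB12→ 7·12 + 3 —bump→ 7·13 + 3 = 94 —(−1)→ 93

27, 37, 49, 63, 69, 75, 81, 87, 93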